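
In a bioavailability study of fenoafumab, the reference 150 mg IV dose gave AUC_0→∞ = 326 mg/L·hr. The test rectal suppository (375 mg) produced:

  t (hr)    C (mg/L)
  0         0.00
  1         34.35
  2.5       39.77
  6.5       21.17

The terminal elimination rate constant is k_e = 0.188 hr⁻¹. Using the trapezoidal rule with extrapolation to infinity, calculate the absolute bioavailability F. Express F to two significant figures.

F = 0.38

Trapezoidal AUC_0→6.5 (rectal suppository):
  [0→1]: (0.00+34.35)/2 × 1 = 17.175
  [1→2.5]: (34.35+39.77)/2 × 1.5 = 55.59
  [2.5→6.5]: (39.77+21.17)/2 × 4 = 121.88
  Sum = 194.645 mg/L·hr
Tail: C_last/k_e = 21.17/0.188 = 112.606
AUC_0→∞ (rectal suppository) = 194.645 + 112.606 = 307.251 mg/L·hr
F = (AUC_ev/D_ev)/(AUC_iv/D_iv) = (307.251/375)/(326/150) = 0.819336/2.17333 = 0.3770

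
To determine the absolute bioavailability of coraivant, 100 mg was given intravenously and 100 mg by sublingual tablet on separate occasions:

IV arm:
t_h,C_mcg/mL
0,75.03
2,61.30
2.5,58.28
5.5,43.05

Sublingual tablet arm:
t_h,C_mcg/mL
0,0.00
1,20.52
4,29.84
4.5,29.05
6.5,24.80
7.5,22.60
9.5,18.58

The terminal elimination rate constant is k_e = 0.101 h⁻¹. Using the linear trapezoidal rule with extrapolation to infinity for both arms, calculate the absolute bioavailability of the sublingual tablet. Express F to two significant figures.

F = 0.54

Trapezoidal AUC_0→5.5 (IV):
  [0→2]: (75.03+61.30)/2 × 2 = 136.33
  [2→2.5]: (61.30+58.28)/2 × 0.5 = 29.895
  [2.5→5.5]: (58.28+43.05)/2 × 3 = 151.995
  Sum = 318.22 mcg/mL·h
IV tail: 43.05/0.101 = 426.238; AUC_iv,0→∞ = 318.22 + 426.238 = 744.458 mcg/mL·h
Trapezoidal AUC_0→9.5 (sublingual tablet):
  [0→1]: (0.00+20.52)/2 × 1 = 10.26
  [1→4]: (20.52+29.84)/2 × 3 = 75.54
  [4→4.5]: (29.84+29.05)/2 × 0.5 = 14.7225
  [4.5→6.5]: (29.05+24.80)/2 × 2 = 53.85
  [6.5→7.5]: (24.80+22.60)/2 × 1 = 23.7
  [7.5→9.5]: (22.60+18.58)/2 × 2 = 41.18
  Sum = 219.2525 mcg/mL·h
sublingual tablet tail: 18.58/0.101 = 183.960; AUC_ev,0→∞ = 219.2525 + 183.960 = 403.2125 mcg/mL·h
F = (AUC_ev/D_ev)/(AUC_iv/D_iv) = (403.2125/100)/(744.458/100) = 4.032125/7.44458 = 0.5416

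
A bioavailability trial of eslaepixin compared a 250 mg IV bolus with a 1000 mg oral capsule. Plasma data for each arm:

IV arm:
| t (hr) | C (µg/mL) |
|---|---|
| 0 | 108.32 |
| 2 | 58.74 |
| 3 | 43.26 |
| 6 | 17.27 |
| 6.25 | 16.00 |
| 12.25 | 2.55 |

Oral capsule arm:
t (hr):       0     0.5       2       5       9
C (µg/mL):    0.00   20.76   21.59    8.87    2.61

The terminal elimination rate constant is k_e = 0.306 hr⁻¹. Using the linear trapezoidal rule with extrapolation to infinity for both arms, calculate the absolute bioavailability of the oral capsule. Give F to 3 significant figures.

F = 0.0757

Trapezoidal AUC_0→12.25 (IV):
  [0→2]: (108.32+58.74)/2 × 2 = 167.06
  [2→3]: (58.74+43.26)/2 × 1 = 51.0
  [3→6]: (43.26+17.27)/2 × 3 = 90.795
  [6→6.25]: (17.27+16.00)/2 × 0.25 = 4.15875
  [6.25→12.25]: (16.00+2.55)/2 × 6 = 55.65
  Sum = 368.66375 µg/mL·hr
IV tail: 2.55/0.306 = 8.333; AUC_iv,0→∞ = 368.66375 + 8.333 = 376.99675 µg/mL·hr
Trapezoidal AUC_0→9 (oral capsule):
  [0→0.5]: (0.00+20.76)/2 × 0.5 = 5.19
  [0.5→2]: (20.76+21.59)/2 × 1.5 = 31.7625
  [2→5]: (21.59+8.87)/2 × 3 = 45.69
  [5→9]: (8.87+2.61)/2 × 4 = 22.96
  Sum = 105.6025 µg/mL·hr
oral capsule tail: 2.61/0.306 = 8.529; AUC_ev,0→∞ = 105.6025 + 8.529 = 114.1315 µg/mL·hr
F = (AUC_ev/D_ev)/(AUC_iv/D_iv) = (114.1315/1000)/(376.99675/250) = 0.1141315/1.507987 = 0.0757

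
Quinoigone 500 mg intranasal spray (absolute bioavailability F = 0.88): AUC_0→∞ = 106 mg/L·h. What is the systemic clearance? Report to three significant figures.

CL = 4.15 L/h

CL = F × Dose / AUC_0→∞
   = 0.88 × 500 / 106 = 4.15094 L/h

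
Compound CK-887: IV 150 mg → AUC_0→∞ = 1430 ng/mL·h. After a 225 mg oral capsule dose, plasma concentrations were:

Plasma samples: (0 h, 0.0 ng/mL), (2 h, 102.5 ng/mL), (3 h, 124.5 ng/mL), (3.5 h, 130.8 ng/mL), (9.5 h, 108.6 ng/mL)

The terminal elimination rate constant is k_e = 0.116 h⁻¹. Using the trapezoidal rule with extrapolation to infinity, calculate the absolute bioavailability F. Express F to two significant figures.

Trapezoidal AUC_0→9.5 (oral capsule):
  [0→2]: (0.0+102.5)/2 × 2 = 102.5
  [2→3]: (102.5+124.5)/2 × 1 = 113.5
  [3→3.5]: (124.5+130.8)/2 × 0.5 = 63.825
  [3.5→9.5]: (130.8+108.6)/2 × 6 = 718.2
  Sum = 998.025 ng/mL·h
Tail: C_last/k_e = 108.6/0.116 = 936.207
AUC_0→∞ (oral capsule) = 998.025 + 936.207 = 1934.232 ng/mL·h
F = (AUC_ev/D_ev)/(AUC_iv/D_iv) = (1934.232/225)/(1430/150) = 8.59659/9.53333 = 0.9017

F = 0.90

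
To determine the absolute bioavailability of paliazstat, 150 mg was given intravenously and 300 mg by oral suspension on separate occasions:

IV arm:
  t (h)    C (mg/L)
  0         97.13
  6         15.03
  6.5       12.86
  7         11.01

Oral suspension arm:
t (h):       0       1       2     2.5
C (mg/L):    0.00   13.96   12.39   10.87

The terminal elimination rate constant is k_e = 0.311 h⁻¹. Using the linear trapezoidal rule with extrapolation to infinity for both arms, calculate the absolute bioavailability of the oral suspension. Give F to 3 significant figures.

F = 0.0792

Trapezoidal AUC_0→7 (IV):
  [0→6]: (97.13+15.03)/2 × 6 = 336.48
  [6→6.5]: (15.03+12.86)/2 × 0.5 = 6.9725
  [6.5→7]: (12.86+11.01)/2 × 0.5 = 5.9675
  Sum = 349.42 mg/L·h
IV tail: 11.01/0.311 = 35.402; AUC_iv,0→∞ = 349.42 + 35.402 = 384.822 mg/L·h
Trapezoidal AUC_0→2.5 (oral suspension):
  [0→1]: (0.00+13.96)/2 × 1 = 6.98
  [1→2]: (13.96+12.39)/2 × 1 = 13.175
  [2→2.5]: (12.39+10.87)/2 × 0.5 = 5.815
  Sum = 25.97 mg/L·h
oral suspension tail: 10.87/0.311 = 34.952; AUC_ev,0→∞ = 25.97 + 34.952 = 60.922 mg/L·h
F = (AUC_ev/D_ev)/(AUC_iv/D_iv) = (60.922/300)/(384.822/150) = 0.203073/2.56548 = 0.0792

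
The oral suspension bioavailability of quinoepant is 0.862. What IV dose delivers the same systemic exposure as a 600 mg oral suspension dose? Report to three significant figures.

D_iv = 517 mg

Systemic exposure from an extravascular dose = F × D_ev, so the equivalent IV dose is F × D_ev.
D_iv = F × D_ev = 0.862 × 600 = 517.2 mg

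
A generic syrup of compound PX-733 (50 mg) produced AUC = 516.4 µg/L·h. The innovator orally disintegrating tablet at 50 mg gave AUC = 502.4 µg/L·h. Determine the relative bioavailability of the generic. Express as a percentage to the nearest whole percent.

F_rel = (AUC_test/D_test) / (AUC_ref/D_ref)
      = (516.4/50) / (502.4/50)
      = 10.328 / 10.048 = 1.0279 = 102.79%

F_rel = 103%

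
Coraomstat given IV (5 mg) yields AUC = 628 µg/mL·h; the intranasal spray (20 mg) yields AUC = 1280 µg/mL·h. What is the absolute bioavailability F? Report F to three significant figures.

F = (AUC_ev / D_ev) / (AUC_iv / D_iv)
  = (1280/20) / (628/5)
  = 64 / 125.6 = 0.5096

F = 0.510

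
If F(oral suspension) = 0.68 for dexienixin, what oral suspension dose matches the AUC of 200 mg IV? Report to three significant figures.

For equal systemic exposure: F × D_ev = D_iv
D_ev = D_iv / F = 200 / 0.68 = 294.118 mg

D_oral = 294 mg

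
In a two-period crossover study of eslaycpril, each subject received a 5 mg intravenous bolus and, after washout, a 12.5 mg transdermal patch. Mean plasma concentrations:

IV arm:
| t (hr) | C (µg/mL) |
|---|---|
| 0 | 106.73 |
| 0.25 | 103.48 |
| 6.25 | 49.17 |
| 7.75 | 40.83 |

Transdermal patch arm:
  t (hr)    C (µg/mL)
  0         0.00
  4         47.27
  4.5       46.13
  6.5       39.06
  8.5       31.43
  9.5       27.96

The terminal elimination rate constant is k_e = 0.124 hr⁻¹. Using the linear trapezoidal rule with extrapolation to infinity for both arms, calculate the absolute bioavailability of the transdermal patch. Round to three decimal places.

Trapezoidal AUC_0→7.75 (IV):
  [0→0.25]: (106.73+103.48)/2 × 0.25 = 26.27625
  [0.25→6.25]: (103.48+49.17)/2 × 6 = 457.95
  [6.25→7.75]: (49.17+40.83)/2 × 1.5 = 67.5
  Sum = 551.72625 µg/mL·hr
IV tail: 40.83/0.124 = 329.274; AUC_iv,0→∞ = 551.72625 + 329.274 = 881.00025 µg/mL·hr
Trapezoidal AUC_0→9.5 (transdermal patch):
  [0→4]: (0.00+47.27)/2 × 4 = 94.54
  [4→4.5]: (47.27+46.13)/2 × 0.5 = 23.35
  [4.5→6.5]: (46.13+39.06)/2 × 2 = 85.19
  [6.5→8.5]: (39.06+31.43)/2 × 2 = 70.49
  [8.5→9.5]: (31.43+27.96)/2 × 1 = 29.695
  Sum = 303.265 µg/mL·hr
transdermal patch tail: 27.96/0.124 = 225.484; AUC_ev,0→∞ = 303.265 + 225.484 = 528.749 µg/mL·hr
F = (AUC_ev/D_ev)/(AUC_iv/D_iv) = (528.749/12.5)/(881.00025/5) = 42.29992/176.20005 = 0.2401

F = 0.240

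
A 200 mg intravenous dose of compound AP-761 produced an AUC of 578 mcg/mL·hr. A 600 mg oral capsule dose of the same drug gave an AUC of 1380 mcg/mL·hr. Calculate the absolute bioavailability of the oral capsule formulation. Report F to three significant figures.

F = (AUC_ev / D_ev) / (AUC_iv / D_iv)
  = (1380/600) / (578/200)
  = 2.3 / 2.89 = 0.7958

F = 0.796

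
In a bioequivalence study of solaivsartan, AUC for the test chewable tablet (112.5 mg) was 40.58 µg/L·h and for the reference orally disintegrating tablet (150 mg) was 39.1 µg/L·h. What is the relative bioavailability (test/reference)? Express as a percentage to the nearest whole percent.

F_rel = 138%

F_rel = (AUC_test/D_test) / (AUC_ref/D_ref)
      = (40.58/112.5) / (39.1/150)
      = 0.360711 / 0.260667 = 1.3838 = 138.38%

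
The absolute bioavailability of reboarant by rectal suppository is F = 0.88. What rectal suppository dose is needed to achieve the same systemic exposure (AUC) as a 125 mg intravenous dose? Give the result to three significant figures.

D_rectal = 142 mg

For equal systemic exposure: F × D_ev = D_iv
D_ev = D_iv / F = 125 / 0.88 = 142.045 mg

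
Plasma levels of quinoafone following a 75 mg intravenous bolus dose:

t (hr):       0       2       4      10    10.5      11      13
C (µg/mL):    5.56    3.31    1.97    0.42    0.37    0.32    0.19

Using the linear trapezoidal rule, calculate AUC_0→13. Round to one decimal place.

Trapezoidal AUC_0→13:
  [0→2]: (5.56+3.31)/2 × 2 = 8.87
  [2→4]: (3.31+1.97)/2 × 2 = 5.28
  [4→10]: (1.97+0.42)/2 × 6 = 7.17
  [10→10.5]: (0.42+0.37)/2 × 0.5 = 0.1975
  [10.5→11]: (0.37+0.32)/2 × 0.5 = 0.1725
  [11→13]: (0.32+0.19)/2 × 2 = 0.51
  Sum = 22.2 µg/mL·hr

AUC = 22.2 µg/mL·hr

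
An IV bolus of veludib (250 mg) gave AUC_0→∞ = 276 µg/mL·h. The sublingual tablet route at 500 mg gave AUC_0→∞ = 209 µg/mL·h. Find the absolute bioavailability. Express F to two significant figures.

F = (AUC_ev / D_ev) / (AUC_iv / D_iv)
  = (209/500) / (276/250)
  = 0.418 / 1.104 = 0.3786

F = 0.38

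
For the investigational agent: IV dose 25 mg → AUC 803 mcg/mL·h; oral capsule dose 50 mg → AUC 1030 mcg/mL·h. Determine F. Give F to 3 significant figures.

F = (AUC_ev / D_ev) / (AUC_iv / D_iv)
  = (1030/50) / (803/25)
  = 20.6 / 32.12 = 0.6413

F = 0.641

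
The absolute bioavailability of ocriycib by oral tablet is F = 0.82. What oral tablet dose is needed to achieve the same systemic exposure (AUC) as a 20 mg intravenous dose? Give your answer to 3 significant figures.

For equal systemic exposure: F × D_ev = D_iv
D_ev = D_iv / F = 20 / 0.82 = 24.3902 mg

D_oral = 24.4 mg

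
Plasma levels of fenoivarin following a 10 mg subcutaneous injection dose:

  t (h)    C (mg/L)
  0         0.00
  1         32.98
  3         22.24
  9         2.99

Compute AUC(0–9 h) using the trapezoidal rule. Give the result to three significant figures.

Trapezoidal AUC_0→9:
  [0→1]: (0.00+32.98)/2 × 1 = 16.49
  [1→3]: (32.98+22.24)/2 × 2 = 55.22
  [3→9]: (22.24+2.99)/2 × 6 = 75.69
  Sum = 147.4 mg/L·h

AUC = 147 mg/L·h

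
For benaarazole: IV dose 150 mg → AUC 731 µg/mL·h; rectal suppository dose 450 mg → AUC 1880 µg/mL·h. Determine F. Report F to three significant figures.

F = 0.857

F = (AUC_ev / D_ev) / (AUC_iv / D_iv)
  = (1880/450) / (731/150)
  = 4.17778 / 4.87333 = 0.8573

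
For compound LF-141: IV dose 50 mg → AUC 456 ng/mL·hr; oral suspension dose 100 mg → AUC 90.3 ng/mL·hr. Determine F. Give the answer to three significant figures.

F = (AUC_ev / D_ev) / (AUC_iv / D_iv)
  = (90.3/100) / (456/50)
  = 0.903 / 9.12 = 0.0990

F = 0.0990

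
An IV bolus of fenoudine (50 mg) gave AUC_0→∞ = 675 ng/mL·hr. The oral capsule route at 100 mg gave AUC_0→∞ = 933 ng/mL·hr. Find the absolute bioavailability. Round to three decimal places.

F = 0.691

F = (AUC_ev / D_ev) / (AUC_iv / D_iv)
  = (933/100) / (675/50)
  = 9.33 / 13.5 = 0.6911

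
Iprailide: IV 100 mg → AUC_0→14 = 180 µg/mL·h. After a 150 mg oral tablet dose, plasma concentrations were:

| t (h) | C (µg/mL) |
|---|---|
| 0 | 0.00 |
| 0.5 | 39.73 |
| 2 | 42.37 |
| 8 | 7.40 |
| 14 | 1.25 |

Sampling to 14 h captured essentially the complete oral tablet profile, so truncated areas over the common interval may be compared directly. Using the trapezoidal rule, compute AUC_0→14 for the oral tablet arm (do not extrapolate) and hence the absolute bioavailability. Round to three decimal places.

F = 0.914

Trapezoidal AUC_0→14 (oral tablet):
  [0→0.5]: (0.00+39.73)/2 × 0.5 = 9.9325
  [0.5→2]: (39.73+42.37)/2 × 1.5 = 61.575
  [2→8]: (42.37+7.40)/2 × 6 = 149.31
  [8→14]: (7.40+1.25)/2 × 6 = 25.95
  Sum = 246.7675 µg/mL·h
F = (AUC_ev/D_ev)/(AUC_iv/D_iv) = (246.7675/150)/(180/100) = 1.64512/1.8 = 0.9140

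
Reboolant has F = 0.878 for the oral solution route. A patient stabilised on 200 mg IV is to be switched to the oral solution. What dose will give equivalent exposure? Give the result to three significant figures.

D_oral = 228 mg

For equal systemic exposure: F × D_ev = D_iv
D_ev = D_iv / F = 200 / 0.878 = 227.79 mg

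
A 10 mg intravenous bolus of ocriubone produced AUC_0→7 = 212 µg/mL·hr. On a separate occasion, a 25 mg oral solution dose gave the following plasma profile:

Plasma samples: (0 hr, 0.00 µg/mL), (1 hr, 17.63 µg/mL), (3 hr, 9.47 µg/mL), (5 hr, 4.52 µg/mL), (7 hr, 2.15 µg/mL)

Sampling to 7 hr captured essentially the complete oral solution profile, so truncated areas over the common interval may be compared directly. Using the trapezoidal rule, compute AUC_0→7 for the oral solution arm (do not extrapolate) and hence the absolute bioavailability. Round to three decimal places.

F = 0.107

Trapezoidal AUC_0→7 (oral solution):
  [0→1]: (0.00+17.63)/2 × 1 = 8.815
  [1→3]: (17.63+9.47)/2 × 2 = 27.1
  [3→5]: (9.47+4.52)/2 × 2 = 13.99
  [5→7]: (4.52+2.15)/2 × 2 = 6.67
  Sum = 56.575 µg/mL·hr
F = (AUC_ev/D_ev)/(AUC_iv/D_iv) = (56.575/25)/(212/10) = 2.263/21.2 = 0.1067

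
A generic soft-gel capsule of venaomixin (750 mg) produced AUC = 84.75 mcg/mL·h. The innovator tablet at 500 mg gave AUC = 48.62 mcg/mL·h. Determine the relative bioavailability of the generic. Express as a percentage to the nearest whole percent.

F_rel = (AUC_test/D_test) / (AUC_ref/D_ref)
      = (84.75/750) / (48.62/500)
      = 0.113 / 0.09724 = 1.1621 = 116.21%

F_rel = 116%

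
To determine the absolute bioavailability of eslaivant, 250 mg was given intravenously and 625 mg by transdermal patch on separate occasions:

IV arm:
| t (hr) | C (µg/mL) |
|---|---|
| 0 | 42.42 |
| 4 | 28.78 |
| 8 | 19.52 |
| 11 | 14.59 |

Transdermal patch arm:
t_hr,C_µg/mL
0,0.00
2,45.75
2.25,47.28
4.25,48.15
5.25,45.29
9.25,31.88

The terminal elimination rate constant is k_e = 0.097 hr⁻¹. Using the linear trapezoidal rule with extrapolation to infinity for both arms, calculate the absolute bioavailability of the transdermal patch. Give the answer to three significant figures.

Trapezoidal AUC_0→11 (IV):
  [0→4]: (42.42+28.78)/2 × 4 = 142.4
  [4→8]: (28.78+19.52)/2 × 4 = 96.6
  [8→11]: (19.52+14.59)/2 × 3 = 51.165
  Sum = 290.165 µg/mL·hr
IV tail: 14.59/0.097 = 150.412; AUC_iv,0→∞ = 290.165 + 150.412 = 440.577 µg/mL·hr
Trapezoidal AUC_0→9.25 (transdermal patch):
  [0→2]: (0.00+45.75)/2 × 2 = 45.75
  [2→2.25]: (45.75+47.28)/2 × 0.25 = 11.62875
  [2.25→4.25]: (47.28+48.15)/2 × 2 = 95.43
  [4.25→5.25]: (48.15+45.29)/2 × 1 = 46.72
  [5.25→9.25]: (45.29+31.88)/2 × 4 = 154.34
  Sum = 353.86875 µg/mL·hr
transdermal patch tail: 31.88/0.097 = 328.660; AUC_ev,0→∞ = 353.86875 + 328.660 = 682.52875 µg/mL·hr
F = (AUC_ev/D_ev)/(AUC_iv/D_iv) = (682.52875/625)/(440.577/250) = 1.092046/1.762308 = 0.6197

F = 0.620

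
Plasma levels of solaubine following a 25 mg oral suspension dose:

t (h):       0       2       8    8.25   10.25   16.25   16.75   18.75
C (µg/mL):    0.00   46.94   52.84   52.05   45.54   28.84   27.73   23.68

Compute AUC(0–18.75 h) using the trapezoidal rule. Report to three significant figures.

AUC = 746 µg/mL·h

Trapezoidal AUC_0→18.75:
  [0→2]: (0.00+46.94)/2 × 2 = 46.94
  [2→8]: (46.94+52.84)/2 × 6 = 299.34
  [8→8.25]: (52.84+52.05)/2 × 0.25 = 13.11125
  [8.25→10.25]: (52.05+45.54)/2 × 2 = 97.59
  [10.25→16.25]: (45.54+28.84)/2 × 6 = 223.14
  [16.25→16.75]: (28.84+27.73)/2 × 0.5 = 14.1425
  [16.75→18.75]: (27.73+23.68)/2 × 2 = 51.41
  Sum = 745.67375 µg/mL·h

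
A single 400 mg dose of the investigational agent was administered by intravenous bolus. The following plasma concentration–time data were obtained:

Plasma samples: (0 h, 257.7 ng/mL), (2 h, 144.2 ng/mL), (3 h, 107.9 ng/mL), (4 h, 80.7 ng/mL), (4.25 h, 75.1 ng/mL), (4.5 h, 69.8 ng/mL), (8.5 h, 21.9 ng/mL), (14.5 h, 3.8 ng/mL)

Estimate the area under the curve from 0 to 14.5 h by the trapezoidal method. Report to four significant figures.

AUC = 920.3 ng/mL·h

Trapezoidal AUC_0→14.5:
  [0→2]: (257.7+144.2)/2 × 2 = 401.9
  [2→3]: (144.2+107.9)/2 × 1 = 126.05
  [3→4]: (107.9+80.7)/2 × 1 = 94.3
  [4→4.25]: (80.7+75.1)/2 × 0.25 = 19.475
  [4.25→4.5]: (75.1+69.8)/2 × 0.25 = 18.1125
  [4.5→8.5]: (69.8+21.9)/2 × 4 = 183.4
  [8.5→14.5]: (21.9+3.8)/2 × 6 = 77.1
  Sum = 920.3375 ng/mL·h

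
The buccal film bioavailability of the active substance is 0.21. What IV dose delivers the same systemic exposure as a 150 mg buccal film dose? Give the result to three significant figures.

D_iv = 31.5 mg

Systemic exposure from an extravascular dose = F × D_ev, so the equivalent IV dose is F × D_ev.
D_iv = F × D_ev = 0.21 × 150 = 31.5 mg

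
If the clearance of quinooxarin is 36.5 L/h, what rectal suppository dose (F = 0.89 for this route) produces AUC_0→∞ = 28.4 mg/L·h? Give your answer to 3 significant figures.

Dose = 1160 mg

Dose = CL × AUC_0→∞ / F
     = 36.5 × 28.4 / 0.89 = 1164.72 mg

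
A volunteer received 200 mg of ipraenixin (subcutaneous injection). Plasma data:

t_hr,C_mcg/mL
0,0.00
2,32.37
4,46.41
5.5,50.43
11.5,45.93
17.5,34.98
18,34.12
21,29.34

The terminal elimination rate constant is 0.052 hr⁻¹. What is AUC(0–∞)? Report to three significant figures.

Trapezoidal AUC_0→21:
  [0→2]: (0.00+32.37)/2 × 2 = 32.37
  [2→4]: (32.37+46.41)/2 × 2 = 78.78
  [4→5.5]: (46.41+50.43)/2 × 1.5 = 72.63
  [5.5→11.5]: (50.43+45.93)/2 × 6 = 289.08
  [11.5→17.5]: (45.93+34.98)/2 × 6 = 242.73
  [17.5→18]: (34.98+34.12)/2 × 0.5 = 17.275
  [18→21]: (34.12+29.34)/2 × 3 = 95.19
  Sum = 828.055 mcg/mL·hr
Extrapolated tail: C_last / k_e = 29.34 / 0.052 = 564.231
AUC_0→∞ = 828.055 + 564.231 = 1392.286 mcg/mL·hr

AUC = 1390 mcg/mL·hr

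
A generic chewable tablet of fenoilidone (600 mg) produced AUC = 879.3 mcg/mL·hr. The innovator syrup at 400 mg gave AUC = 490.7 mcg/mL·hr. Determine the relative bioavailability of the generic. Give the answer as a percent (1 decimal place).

F_rel = 119.5%

F_rel = (AUC_test/D_test) / (AUC_ref/D_ref)
      = (879.3/600) / (490.7/400)
      = 1.4655 / 1.22675 = 1.1946 = 119.46%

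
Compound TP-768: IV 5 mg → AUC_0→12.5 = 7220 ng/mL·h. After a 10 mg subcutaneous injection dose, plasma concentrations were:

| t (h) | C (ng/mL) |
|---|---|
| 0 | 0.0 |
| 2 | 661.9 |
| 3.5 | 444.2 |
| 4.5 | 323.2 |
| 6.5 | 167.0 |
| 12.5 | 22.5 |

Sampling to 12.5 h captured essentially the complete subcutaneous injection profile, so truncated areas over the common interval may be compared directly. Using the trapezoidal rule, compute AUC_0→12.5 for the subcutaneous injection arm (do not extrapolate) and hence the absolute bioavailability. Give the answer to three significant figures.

Trapezoidal AUC_0→12.5 (subcutaneous injection):
  [0→2]: (0.0+661.9)/2 × 2 = 661.9
  [2→3.5]: (661.9+444.2)/2 × 1.5 = 829.575
  [3.5→4.5]: (444.2+323.2)/2 × 1 = 383.7
  [4.5→6.5]: (323.2+167.0)/2 × 2 = 490.2
  [6.5→12.5]: (167.0+22.5)/2 × 6 = 568.5
  Sum = 2933.875 ng/mL·h
F = (AUC_ev/D_ev)/(AUC_iv/D_iv) = (2933.875/10)/(7220/5) = 293.3875/1444 = 0.2032

F = 0.203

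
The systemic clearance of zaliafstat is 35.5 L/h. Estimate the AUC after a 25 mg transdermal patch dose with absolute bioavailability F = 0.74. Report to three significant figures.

AUC_0→∞ = F × Dose / CL
        = 0.74 × 25 / 35.5 = 0.521127 mg/L·h

AUC = 0.521 mg/L·h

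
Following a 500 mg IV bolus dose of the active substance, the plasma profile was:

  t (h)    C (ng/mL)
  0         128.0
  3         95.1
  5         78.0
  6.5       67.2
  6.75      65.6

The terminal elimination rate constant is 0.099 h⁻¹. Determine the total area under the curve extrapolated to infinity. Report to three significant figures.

AUC = 1300 ng/mL·h

Trapezoidal AUC_0→6.75:
  [0→3]: (128.0+95.1)/2 × 3 = 334.65
  [3→5]: (95.1+78.0)/2 × 2 = 173.1
  [5→6.5]: (78.0+67.2)/2 × 1.5 = 108.9
  [6.5→6.75]: (67.2+65.6)/2 × 0.25 = 16.6
  Sum = 633.25 ng/mL·h
Extrapolated tail: C_last / k_e = 65.6 / 0.099 = 662.626
AUC_0→∞ = 633.25 + 662.626 = 1295.876 ng/mL·h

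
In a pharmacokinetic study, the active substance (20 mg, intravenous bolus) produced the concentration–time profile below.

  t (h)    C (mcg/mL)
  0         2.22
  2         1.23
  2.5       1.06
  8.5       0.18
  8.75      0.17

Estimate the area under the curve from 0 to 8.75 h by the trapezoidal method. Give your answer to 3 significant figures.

Trapezoidal AUC_0→8.75:
  [0→2]: (2.22+1.23)/2 × 2 = 3.45
  [2→2.5]: (1.23+1.06)/2 × 0.5 = 0.5725
  [2.5→8.5]: (1.06+0.18)/2 × 6 = 3.72
  [8.5→8.75]: (0.18+0.17)/2 × 0.25 = 0.04375
  Sum = 7.78625 mcg/mL·h

AUC = 7.79 mcg/mL·h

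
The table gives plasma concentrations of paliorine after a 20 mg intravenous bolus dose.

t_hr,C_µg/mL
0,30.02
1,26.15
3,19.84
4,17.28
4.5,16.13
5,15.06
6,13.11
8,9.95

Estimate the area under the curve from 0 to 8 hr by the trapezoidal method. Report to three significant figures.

AUC = 146 µg/mL·hr

Trapezoidal AUC_0→8:
  [0→1]: (30.02+26.15)/2 × 1 = 28.085
  [1→3]: (26.15+19.84)/2 × 2 = 45.99
  [3→4]: (19.84+17.28)/2 × 1 = 18.56
  [4→4.5]: (17.28+16.13)/2 × 0.5 = 8.3525
  [4.5→5]: (16.13+15.06)/2 × 0.5 = 7.7975
  [5→6]: (15.06+13.11)/2 × 1 = 14.085
  [6→8]: (13.11+9.95)/2 × 2 = 23.06
  Sum = 145.93 µg/mL·hr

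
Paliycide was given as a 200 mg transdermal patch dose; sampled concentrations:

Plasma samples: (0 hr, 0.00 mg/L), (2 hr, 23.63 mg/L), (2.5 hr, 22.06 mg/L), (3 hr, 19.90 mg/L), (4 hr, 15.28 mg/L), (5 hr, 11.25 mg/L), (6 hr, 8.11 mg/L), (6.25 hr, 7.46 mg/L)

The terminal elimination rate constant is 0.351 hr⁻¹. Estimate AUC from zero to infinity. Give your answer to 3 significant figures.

Trapezoidal AUC_0→6.25:
  [0→2]: (0.00+23.63)/2 × 2 = 23.63
  [2→2.5]: (23.63+22.06)/2 × 0.5 = 11.4225
  [2.5→3]: (22.06+19.90)/2 × 0.5 = 10.49
  [3→4]: (19.90+15.28)/2 × 1 = 17.59
  [4→5]: (15.28+11.25)/2 × 1 = 13.265
  [5→6]: (11.25+8.11)/2 × 1 = 9.68
  [6→6.25]: (8.11+7.46)/2 × 0.25 = 1.94625
  Sum = 88.02375 mg/L·hr
Extrapolated tail: C_last / k_e = 7.46 / 0.351 = 21.254
AUC_0→∞ = 88.02375 + 21.254 = 109.27775 mg/L·hr

AUC = 109 mg/L·hr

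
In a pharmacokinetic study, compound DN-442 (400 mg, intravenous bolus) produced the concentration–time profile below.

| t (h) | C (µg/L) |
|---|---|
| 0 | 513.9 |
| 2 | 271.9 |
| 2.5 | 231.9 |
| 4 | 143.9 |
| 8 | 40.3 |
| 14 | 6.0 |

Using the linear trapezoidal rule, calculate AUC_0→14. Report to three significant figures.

Trapezoidal AUC_0→14:
  [0→2]: (513.9+271.9)/2 × 2 = 785.8
  [2→2.5]: (271.9+231.9)/2 × 0.5 = 125.95
  [2.5→4]: (231.9+143.9)/2 × 1.5 = 281.85
  [4→8]: (143.9+40.3)/2 × 4 = 368.4
  [8→14]: (40.3+6.0)/2 × 6 = 138.9
  Sum = 1700.9 µg/L·h

AUC = 1700 µg/L·h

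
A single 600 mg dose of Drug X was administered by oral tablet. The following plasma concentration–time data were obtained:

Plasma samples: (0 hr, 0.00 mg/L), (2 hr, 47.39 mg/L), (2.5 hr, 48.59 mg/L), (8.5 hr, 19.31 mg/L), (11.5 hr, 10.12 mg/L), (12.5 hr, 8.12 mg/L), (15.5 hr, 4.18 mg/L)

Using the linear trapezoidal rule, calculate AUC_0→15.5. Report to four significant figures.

Trapezoidal AUC_0→15.5:
  [0→2]: (0.00+47.39)/2 × 2 = 47.39
  [2→2.5]: (47.39+48.59)/2 × 0.5 = 23.995
  [2.5→8.5]: (48.59+19.31)/2 × 6 = 203.7
  [8.5→11.5]: (19.31+10.12)/2 × 3 = 44.145
  [11.5→12.5]: (10.12+8.12)/2 × 1 = 9.12
  [12.5→15.5]: (8.12+4.18)/2 × 3 = 18.45
  Sum = 346.8 mg/L·hr

AUC = 346.8 mg/L·hr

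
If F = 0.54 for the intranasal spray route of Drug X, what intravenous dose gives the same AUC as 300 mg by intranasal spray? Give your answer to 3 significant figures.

Systemic exposure from an extravascular dose = F × D_ev, so the equivalent IV dose is F × D_ev.
D_iv = F × D_ev = 0.54 × 300 = 162 mg

D_iv = 162 mg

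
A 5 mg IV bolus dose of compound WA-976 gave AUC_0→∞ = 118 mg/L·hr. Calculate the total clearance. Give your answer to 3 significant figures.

CL = 0.0424 L/hr

CL = Dose_iv / AUC_0→∞
   = 5 / 118 = 0.0423729 L/hr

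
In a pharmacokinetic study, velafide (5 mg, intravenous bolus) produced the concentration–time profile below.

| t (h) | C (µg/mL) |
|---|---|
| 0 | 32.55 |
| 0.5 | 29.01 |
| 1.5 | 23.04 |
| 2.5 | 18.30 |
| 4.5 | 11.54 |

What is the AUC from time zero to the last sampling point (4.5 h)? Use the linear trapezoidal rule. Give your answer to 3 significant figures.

Trapezoidal AUC_0→4.5:
  [0→0.5]: (32.55+29.01)/2 × 0.5 = 15.39
  [0.5→1.5]: (29.01+23.04)/2 × 1 = 26.025
  [1.5→2.5]: (23.04+18.30)/2 × 1 = 20.67
  [2.5→4.5]: (18.30+11.54)/2 × 2 = 29.84
  Sum = 91.925 µg/mL·h

AUC = 91.9 µg/mL·h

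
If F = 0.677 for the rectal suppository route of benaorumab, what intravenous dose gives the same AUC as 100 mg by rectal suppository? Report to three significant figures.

D_iv = 67.7 mg

Systemic exposure from an extravascular dose = F × D_ev, so the equivalent IV dose is F × D_ev.
D_iv = F × D_ev = 0.677 × 100 = 67.7 mg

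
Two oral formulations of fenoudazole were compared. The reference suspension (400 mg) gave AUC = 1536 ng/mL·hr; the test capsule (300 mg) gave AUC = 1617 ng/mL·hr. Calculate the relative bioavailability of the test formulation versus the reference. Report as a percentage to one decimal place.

F_rel = 140.4%

F_rel = (AUC_test/D_test) / (AUC_ref/D_ref)
      = (1617/300) / (1536/400)
      = 5.39 / 3.84 = 1.4036 = 140.36%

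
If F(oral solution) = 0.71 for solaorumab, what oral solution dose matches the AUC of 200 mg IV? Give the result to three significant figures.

D_oral = 282 mg

For equal systemic exposure: F × D_ev = D_iv
D_ev = D_iv / F = 200 / 0.71 = 281.69 mg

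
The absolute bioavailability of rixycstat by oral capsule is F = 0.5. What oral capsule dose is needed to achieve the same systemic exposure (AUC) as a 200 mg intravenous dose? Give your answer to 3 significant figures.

For equal systemic exposure: F × D_ev = D_iv
D_ev = D_iv / F = 200 / 0.5 = 400 mg

D_oral = 400 mg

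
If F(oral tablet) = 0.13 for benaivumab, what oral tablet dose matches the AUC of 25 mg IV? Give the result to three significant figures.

D_oral = 192 mg

For equal systemic exposure: F × D_ev = D_iv
D_ev = D_iv / F = 25 / 0.13 = 192.308 mg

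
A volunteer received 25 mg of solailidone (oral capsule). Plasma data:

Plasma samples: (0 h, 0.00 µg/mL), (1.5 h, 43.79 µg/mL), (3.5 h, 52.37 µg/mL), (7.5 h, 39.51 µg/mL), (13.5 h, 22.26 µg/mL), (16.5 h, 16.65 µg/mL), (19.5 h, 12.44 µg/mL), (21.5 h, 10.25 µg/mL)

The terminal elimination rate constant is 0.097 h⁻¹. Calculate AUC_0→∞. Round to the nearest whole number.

Trapezoidal AUC_0→21.5:
  [0→1.5]: (0.00+43.79)/2 × 1.5 = 32.8425
  [1.5→3.5]: (43.79+52.37)/2 × 2 = 96.16
  [3.5→7.5]: (52.37+39.51)/2 × 4 = 183.76
  [7.5→13.5]: (39.51+22.26)/2 × 6 = 185.31
  [13.5→16.5]: (22.26+16.65)/2 × 3 = 58.365
  [16.5→19.5]: (16.65+12.44)/2 × 3 = 43.635
  [19.5→21.5]: (12.44+10.25)/2 × 2 = 22.69
  Sum = 622.7625 µg/mL·h
Extrapolated tail: C_last / k_e = 10.25 / 0.097 = 105.670
AUC_0→∞ = 622.7625 + 105.670 = 728.4325 µg/mL·h

AUC = 728 µg/mL·h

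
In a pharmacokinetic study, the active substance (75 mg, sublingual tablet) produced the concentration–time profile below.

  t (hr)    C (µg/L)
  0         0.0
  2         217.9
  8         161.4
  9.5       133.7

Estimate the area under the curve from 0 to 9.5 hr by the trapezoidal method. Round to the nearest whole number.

AUC = 1577 µg/L·hr

Trapezoidal AUC_0→9.5:
  [0→2]: (0.0+217.9)/2 × 2 = 217.9
  [2→8]: (217.9+161.4)/2 × 6 = 1137.9
  [8→9.5]: (161.4+133.7)/2 × 1.5 = 221.325
  Sum = 1577.125 µg/L·hr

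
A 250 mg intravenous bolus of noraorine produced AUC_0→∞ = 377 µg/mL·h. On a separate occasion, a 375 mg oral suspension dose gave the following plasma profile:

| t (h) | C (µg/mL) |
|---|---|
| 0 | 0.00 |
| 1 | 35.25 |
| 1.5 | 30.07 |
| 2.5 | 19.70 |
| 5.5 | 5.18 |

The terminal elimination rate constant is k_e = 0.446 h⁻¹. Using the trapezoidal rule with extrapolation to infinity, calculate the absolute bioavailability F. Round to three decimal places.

Trapezoidal AUC_0→5.5 (oral suspension):
  [0→1]: (0.00+35.25)/2 × 1 = 17.625
  [1→1.5]: (35.25+30.07)/2 × 0.5 = 16.33
  [1.5→2.5]: (30.07+19.70)/2 × 1 = 24.885
  [2.5→5.5]: (19.70+5.18)/2 × 3 = 37.32
  Sum = 96.16 µg/mL·h
Tail: C_last/k_e = 5.18/0.446 = 11.614
AUC_0→∞ (oral suspension) = 96.16 + 11.614 = 107.774 µg/mL·h
F = (AUC_ev/D_ev)/(AUC_iv/D_iv) = (107.774/375)/(377/250) = 0.287397/1.508 = 0.1906

F = 0.191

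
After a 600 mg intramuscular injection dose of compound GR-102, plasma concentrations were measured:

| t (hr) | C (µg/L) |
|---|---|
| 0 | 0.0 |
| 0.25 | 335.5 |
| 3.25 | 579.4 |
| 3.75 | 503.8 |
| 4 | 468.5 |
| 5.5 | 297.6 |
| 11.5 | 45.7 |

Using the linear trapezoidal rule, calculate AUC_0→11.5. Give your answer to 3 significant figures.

AUC = 3410 µg/L·hr

Trapezoidal AUC_0→11.5:
  [0→0.25]: (0.0+335.5)/2 × 0.25 = 41.9375
  [0.25→3.25]: (335.5+579.4)/2 × 3 = 1372.35
  [3.25→3.75]: (579.4+503.8)/2 × 0.5 = 270.8
  [3.75→4]: (503.8+468.5)/2 × 0.25 = 121.5375
  [4→5.5]: (468.5+297.6)/2 × 1.5 = 574.575
  [5.5→11.5]: (297.6+45.7)/2 × 6 = 1029.9
  Sum = 3411.1 µg/L·hr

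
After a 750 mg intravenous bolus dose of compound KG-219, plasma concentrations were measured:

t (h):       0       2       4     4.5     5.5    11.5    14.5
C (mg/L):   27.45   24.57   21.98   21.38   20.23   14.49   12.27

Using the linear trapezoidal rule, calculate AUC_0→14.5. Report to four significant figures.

AUC = 274.5 mg/L·h

Trapezoidal AUC_0→14.5:
  [0→2]: (27.45+24.57)/2 × 2 = 52.02
  [2→4]: (24.57+21.98)/2 × 2 = 46.55
  [4→4.5]: (21.98+21.38)/2 × 0.5 = 10.84
  [4.5→5.5]: (21.38+20.23)/2 × 1 = 20.805
  [5.5→11.5]: (20.23+14.49)/2 × 6 = 104.16
  [11.5→14.5]: (14.49+12.27)/2 × 3 = 40.14
  Sum = 274.515 mg/L·h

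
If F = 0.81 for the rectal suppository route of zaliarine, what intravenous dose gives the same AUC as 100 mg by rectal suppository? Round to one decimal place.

D_iv = 81.0 mg

Systemic exposure from an extravascular dose = F × D_ev, so the equivalent IV dose is F × D_ev.
D_iv = F × D_ev = 0.81 × 100 = 81 mg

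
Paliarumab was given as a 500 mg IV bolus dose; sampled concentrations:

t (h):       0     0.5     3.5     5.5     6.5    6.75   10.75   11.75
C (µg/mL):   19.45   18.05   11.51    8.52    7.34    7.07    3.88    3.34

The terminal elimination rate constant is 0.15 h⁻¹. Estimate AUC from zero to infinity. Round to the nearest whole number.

AUC = 131 µg/mL·h

Trapezoidal AUC_0→11.75:
  [0→0.5]: (19.45+18.05)/2 × 0.5 = 9.375
  [0.5→3.5]: (18.05+11.51)/2 × 3 = 44.34
  [3.5→5.5]: (11.51+8.52)/2 × 2 = 20.03
  [5.5→6.5]: (8.52+7.34)/2 × 1 = 7.93
  [6.5→6.75]: (7.34+7.07)/2 × 0.25 = 1.80125
  [6.75→10.75]: (7.07+3.88)/2 × 4 = 21.9
  [10.75→11.75]: (3.88+3.34)/2 × 1 = 3.61
  Sum = 108.98625 µg/mL·h
Extrapolated tail: C_last / k_e = 3.34 / 0.15 = 22.267
AUC_0→∞ = 108.98625 + 22.267 = 131.25325 µg/mL·h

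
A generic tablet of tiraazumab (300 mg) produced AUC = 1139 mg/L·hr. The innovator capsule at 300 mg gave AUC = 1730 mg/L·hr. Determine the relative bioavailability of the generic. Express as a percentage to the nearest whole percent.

F_rel = (AUC_test/D_test) / (AUC_ref/D_ref)
      = (1139/300) / (1730/300)
      = 3.79667 / 5.76667 = 0.6584 = 65.84%

F_rel = 66%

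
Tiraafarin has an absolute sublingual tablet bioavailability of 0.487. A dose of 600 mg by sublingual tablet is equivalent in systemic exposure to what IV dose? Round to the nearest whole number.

D_iv = 292 mg

Systemic exposure from an extravascular dose = F × D_ev, so the equivalent IV dose is F × D_ev.
D_iv = F × D_ev = 0.487 × 600 = 292.2 mg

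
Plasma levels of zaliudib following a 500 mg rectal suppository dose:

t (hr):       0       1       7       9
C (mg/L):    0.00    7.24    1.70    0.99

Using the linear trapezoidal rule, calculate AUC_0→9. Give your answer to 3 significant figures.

AUC = 33.1 mg/L·hr

Trapezoidal AUC_0→9:
  [0→1]: (0.00+7.24)/2 × 1 = 3.62
  [1→7]: (7.24+1.70)/2 × 6 = 26.82
  [7→9]: (1.70+0.99)/2 × 2 = 2.69
  Sum = 33.13 mg/L·hr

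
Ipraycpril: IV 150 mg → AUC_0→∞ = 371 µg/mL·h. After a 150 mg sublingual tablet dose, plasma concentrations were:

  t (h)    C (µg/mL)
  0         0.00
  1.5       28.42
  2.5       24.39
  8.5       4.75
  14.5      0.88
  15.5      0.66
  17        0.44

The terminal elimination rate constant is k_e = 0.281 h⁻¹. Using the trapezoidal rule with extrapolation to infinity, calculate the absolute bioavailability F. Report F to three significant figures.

Trapezoidal AUC_0→17 (sublingual tablet):
  [0→1.5]: (0.00+28.42)/2 × 1.5 = 21.315
  [1.5→2.5]: (28.42+24.39)/2 × 1 = 26.405
  [2.5→8.5]: (24.39+4.75)/2 × 6 = 87.42
  [8.5→14.5]: (4.75+0.88)/2 × 6 = 16.89
  [14.5→15.5]: (0.88+0.66)/2 × 1 = 0.77
  [15.5→17]: (0.66+0.44)/2 × 1.5 = 0.825
  Sum = 153.625 µg/mL·h
Tail: C_last/k_e = 0.44/0.281 = 1.566
AUC_0→∞ (sublingual tablet) = 153.625 + 1.566 = 155.191 µg/mL·h
F = (AUC_ev/D_ev)/(AUC_iv/D_iv) = (155.191/150)/(371/150) = 1.03461/2.47333 = 0.4183

F = 0.418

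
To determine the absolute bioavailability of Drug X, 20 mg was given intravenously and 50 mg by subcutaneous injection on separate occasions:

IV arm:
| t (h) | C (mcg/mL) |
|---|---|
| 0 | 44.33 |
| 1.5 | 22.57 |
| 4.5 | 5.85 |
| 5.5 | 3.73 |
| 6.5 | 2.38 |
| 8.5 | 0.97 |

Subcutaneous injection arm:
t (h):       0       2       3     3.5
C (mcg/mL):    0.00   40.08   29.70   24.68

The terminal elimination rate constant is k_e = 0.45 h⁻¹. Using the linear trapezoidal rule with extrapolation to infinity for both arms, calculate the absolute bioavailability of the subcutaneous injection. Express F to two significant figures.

F = 0.54

Trapezoidal AUC_0→8.5 (IV):
  [0→1.5]: (44.33+22.57)/2 × 1.5 = 50.175
  [1.5→4.5]: (22.57+5.85)/2 × 3 = 42.63
  [4.5→5.5]: (5.85+3.73)/2 × 1 = 4.79
  [5.5→6.5]: (3.73+2.38)/2 × 1 = 3.055
  [6.5→8.5]: (2.38+0.97)/2 × 2 = 3.35
  Sum = 104.0 mcg/mL·h
IV tail: 0.97/0.45 = 2.156; AUC_iv,0→∞ = 104.0 + 2.156 = 106.156 mcg/mL·h
Trapezoidal AUC_0→3.5 (subcutaneous injection):
  [0→2]: (0.00+40.08)/2 × 2 = 40.08
  [2→3]: (40.08+29.70)/2 × 1 = 34.89
  [3→3.5]: (29.70+24.68)/2 × 0.5 = 13.595
  Sum = 88.565 mcg/mL·h
subcutaneous injection tail: 24.68/0.45 = 54.844; AUC_ev,0→∞ = 88.565 + 54.844 = 143.409 mcg/mL·h
F = (AUC_ev/D_ev)/(AUC_iv/D_iv) = (143.409/50)/(106.156/20) = 2.86818/5.3078 = 0.5404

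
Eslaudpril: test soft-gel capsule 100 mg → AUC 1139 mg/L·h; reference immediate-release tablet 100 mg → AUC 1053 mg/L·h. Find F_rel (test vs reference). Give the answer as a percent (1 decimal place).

F_rel = 108.2%

F_rel = (AUC_test/D_test) / (AUC_ref/D_ref)
      = (1139/100) / (1053/100)
      = 11.39 / 10.53 = 1.0817 = 108.17%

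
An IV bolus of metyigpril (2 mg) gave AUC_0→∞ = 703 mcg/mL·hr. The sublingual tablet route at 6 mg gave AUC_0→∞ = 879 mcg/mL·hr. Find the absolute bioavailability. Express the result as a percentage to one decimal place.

F = 41.7%

F = (AUC_ev / D_ev) / (AUC_iv / D_iv)
  = (879/6) / (703/2)
  = 146.5 / 351.5 = 0.4168
  = 41.68%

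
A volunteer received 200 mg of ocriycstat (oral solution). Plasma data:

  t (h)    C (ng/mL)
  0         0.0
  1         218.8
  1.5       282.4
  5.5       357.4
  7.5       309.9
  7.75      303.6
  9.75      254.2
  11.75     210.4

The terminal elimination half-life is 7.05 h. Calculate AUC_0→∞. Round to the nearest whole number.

Trapezoidal AUC_0→11.75:
  [0→1]: (0.0+218.8)/2 × 1 = 109.4
  [1→1.5]: (218.8+282.4)/2 × 0.5 = 125.3
  [1.5→5.5]: (282.4+357.4)/2 × 4 = 1279.6
  [5.5→7.5]: (357.4+309.9)/2 × 2 = 667.3
  [7.5→7.75]: (309.9+303.6)/2 × 0.25 = 76.6875
  [7.75→9.75]: (303.6+254.2)/2 × 2 = 557.8
  [9.75→11.75]: (254.2+210.4)/2 × 2 = 464.6
  Sum = 3280.6875 ng/mL·h
k_e = ln2 / t½ = 0.693147 / 7.05 = 0.0983 h^-1
Extrapolated tail: C_last / k_e = 210.4 / 0.0983 = 2140.387
AUC_0→∞ = 3280.6875 + 2140.387 = 5421.0745 ng/mL·h

AUC = 5421 ng/mL·h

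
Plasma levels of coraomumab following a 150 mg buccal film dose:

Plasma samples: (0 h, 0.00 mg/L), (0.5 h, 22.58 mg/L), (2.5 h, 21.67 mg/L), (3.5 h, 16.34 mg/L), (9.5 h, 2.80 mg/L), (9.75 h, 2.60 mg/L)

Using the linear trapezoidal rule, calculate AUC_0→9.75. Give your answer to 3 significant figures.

AUC = 127 mg/L·h

Trapezoidal AUC_0→9.75:
  [0→0.5]: (0.00+22.58)/2 × 0.5 = 5.645
  [0.5→2.5]: (22.58+21.67)/2 × 2 = 44.25
  [2.5→3.5]: (21.67+16.34)/2 × 1 = 19.005
  [3.5→9.5]: (16.34+2.80)/2 × 6 = 57.42
  [9.5→9.75]: (2.80+2.60)/2 × 0.25 = 0.675
  Sum = 126.995 mg/L·h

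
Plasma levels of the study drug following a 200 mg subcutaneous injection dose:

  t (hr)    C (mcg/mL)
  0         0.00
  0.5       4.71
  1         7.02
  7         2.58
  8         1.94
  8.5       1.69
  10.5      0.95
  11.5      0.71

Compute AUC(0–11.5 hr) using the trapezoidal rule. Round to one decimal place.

AUC = 39.5 mcg/mL·hr

Trapezoidal AUC_0→11.5:
  [0→0.5]: (0.00+4.71)/2 × 0.5 = 1.1775
  [0.5→1]: (4.71+7.02)/2 × 0.5 = 2.9325
  [1→7]: (7.02+2.58)/2 × 6 = 28.8
  [7→8]: (2.58+1.94)/2 × 1 = 2.26
  [8→8.5]: (1.94+1.69)/2 × 0.5 = 0.9075
  [8.5→10.5]: (1.69+0.95)/2 × 2 = 2.64
  [10.5→11.5]: (0.95+0.71)/2 × 1 = 0.83
  Sum = 39.5475 mcg/mL·hr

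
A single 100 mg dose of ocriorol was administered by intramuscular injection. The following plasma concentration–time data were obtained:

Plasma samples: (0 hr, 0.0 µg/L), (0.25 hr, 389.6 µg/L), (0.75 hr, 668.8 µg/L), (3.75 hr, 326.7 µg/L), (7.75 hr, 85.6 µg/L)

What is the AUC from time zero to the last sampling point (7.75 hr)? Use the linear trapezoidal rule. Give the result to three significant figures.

AUC = 2630 µg/L·hr

Trapezoidal AUC_0→7.75:
  [0→0.25]: (0.0+389.6)/2 × 0.25 = 48.7
  [0.25→0.75]: (389.6+668.8)/2 × 0.5 = 264.6
  [0.75→3.75]: (668.8+326.7)/2 × 3 = 1493.25
  [3.75→7.75]: (326.7+85.6)/2 × 4 = 824.6
  Sum = 2631.15 µg/L·hr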